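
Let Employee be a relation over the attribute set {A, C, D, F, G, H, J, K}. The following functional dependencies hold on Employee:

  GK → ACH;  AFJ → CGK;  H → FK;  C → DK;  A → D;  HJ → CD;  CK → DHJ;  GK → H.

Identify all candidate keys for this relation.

{A, C}; {C, G}; {G, H}; {G, K}; {A, F, J}; {A, H, J}

{A, C}⁺: C→DK adds D, K; CK→DHJ adds H, J; H→FK adds F; AFJ→CGK adds G → {A, C, D, F, G, H, J, K}. Minimal: {C}⁺ = {C, D, F, H, J, K}; {A}⁺ = {A, D} — none reach the full schema.
{C, G}⁺: C→DK adds D, K; CK→DHJ adds H, J; GK→ACH adds A; H→FK adds F → {A, C, D, F, G, H, J, K}. Minimal: {G}⁺ = {G}; {C}⁺ = {C, D, F, H, J, K} — none reach the full schema.
{G, H}⁺: H→FK adds F, K; GK→ACH adds A, C; C→DK adds D; CK→DHJ adds J → {A, C, D, F, G, H, J, K}. Minimal: {H}⁺ = {F, H, K}; {G}⁺ = {G} — none reach the full schema.
{G, K}⁺: GK→ACH adds A, C, H; H→FK adds F; C→DK adds D; CK→DHJ adds J → {A, C, D, F, G, H, J, K}. Minimal: {K}⁺ = {K}; {G}⁺ = {G} — none reach the full schema.
{A, F, J}⁺: AFJ→CGK adds C, G, K; C→DK adds D; CK→DHJ adds H → {A, C, D, F, G, H, J, K}. Minimal: {F, J}⁺ = {F, J}; {A, J}⁺ = {A, D, J}; {A, F}⁺ = {A, D, F} — none reach the full schema.
{A, H, J}⁺: H→FK adds F, K; A→D adds D; HJ→CD adds C; AFJ→CGK adds G → {A, C, D, F, G, H, J, K}. Minimal: {H, J}⁺ = {C, D, F, H, J, K}; {A, J}⁺ = {A, D, J}; {A, H}⁺ = {A, D, F, H, K} — none reach the full schema.
Any other superkey contains one of these as a subset, so there are no further candidate keys.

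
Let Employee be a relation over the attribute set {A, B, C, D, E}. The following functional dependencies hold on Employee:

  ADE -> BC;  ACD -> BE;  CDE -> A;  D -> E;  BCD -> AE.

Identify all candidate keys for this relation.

AD, CD

Attribute D never appears on the right-hand side of any dependency, so D must belong to every candidate key.
{D}⁺ = {D, E}, which is not all of the schema, so we must add further attributes.
{A, D}⁺: D→E adds E; ADE→BC adds B, C → {A, B, C, D, E}. Minimal: {D}⁺ = {D, E}; {A}⁺ = {A} — none reach the full schema.
{C, D}⁺: D→E adds E; CDE→A adds A; ADE→BC adds B → {A, B, C, D, E}. Minimal: {D}⁺ = {D, E}; {C}⁺ = {C} — none reach the full schema.
Any other superkey contains one of these as a subset, so there are no further candidate keys.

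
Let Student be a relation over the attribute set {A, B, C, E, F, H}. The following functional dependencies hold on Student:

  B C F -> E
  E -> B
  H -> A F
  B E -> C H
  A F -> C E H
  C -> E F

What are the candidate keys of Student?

{C}⁺: C→EF adds E, F; E→B adds B; BE→CH adds H; H→AF adds A → {A, B, C, E, F, H}.
{E}⁺: E→B adds B; BE→CH adds C, H; C→EF adds F; H→AF adds A → {A, B, C, E, F, H}.
{H}⁺: H→AF adds A, F; AF→CEH adds C, E; E→B adds B → {A, B, C, E, F, H}.
{A, F}⁺: AF→CEH adds C, E, H; E→B adds B → {A, B, C, E, F, H}. Minimal: {F}⁺ = {F}; {A}⁺ = {A} — none reach the full schema.

(C); (E); (H); (A, F)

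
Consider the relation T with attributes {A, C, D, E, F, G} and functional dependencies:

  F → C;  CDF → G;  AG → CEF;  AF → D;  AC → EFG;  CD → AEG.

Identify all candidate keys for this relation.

{A, C}⁺: AC→EFG adds E, F, G; AF→D adds D → {A, C, D, E, F, G}. Minimal: {C}⁺ = {C}; {A}⁺ = {A} — none reach the full schema.
{A, F}⁺: F→C adds C; AF→D adds D; AC→EFG adds E, G → {A, C, D, E, F, G}. Minimal: {F}⁺ = {C, F}; {A}⁺ = {A} — none reach the full schema.
{A, G}⁺: AG→CEF adds C, E, F; AF→D adds D → {A, C, D, E, F, G}. Minimal: {G}⁺ = {G}; {A}⁺ = {A} — none reach the full schema.
{C, D}⁺: CD→AEG adds A, E, G; AG→CEF adds F → {A, C, D, E, F, G}. Minimal: {D}⁺ = {D}; {C}⁺ = {C} — none reach the full schema.
{D, F}⁺: F→C adds C; CDF→G adds G; CD→AEG adds A, E → {A, C, D, E, F, G}. Minimal: {F}⁺ = {C, F}; {D}⁺ = {D} — none reach the full schema.
Any other superkey contains one of these as a subset, so there are no further candidate keys.

AC, AF, AG, CD, DF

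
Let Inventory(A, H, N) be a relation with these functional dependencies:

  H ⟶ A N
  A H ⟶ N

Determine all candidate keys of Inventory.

{H}⁺: H→AN adds A, N → {A, H, N}.
No other minimal superkey exists.

(H)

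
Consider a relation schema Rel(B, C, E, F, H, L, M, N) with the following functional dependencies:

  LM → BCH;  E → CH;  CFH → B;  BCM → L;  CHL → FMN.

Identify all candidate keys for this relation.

Attribute E never appears on the right-hand side of any dependency, so E must belong to every candidate key.
{E}⁺ = {C, E, H}, which is not all of the schema, so we must add further attributes.
{E, L}⁺: E→CH adds C, H; CHL→FMN adds F, M, N; LM→BCH adds B → {B, C, E, F, H, L, M, N}.
{B, E, M}⁺: E→CH adds C, H; BCM→L adds L; CHL→FMN adds F, N → {B, C, E, F, H, L, M, N}.
{E, F, M}⁺: E→CH adds C, H; CFH→B adds B; BCM→L adds L; CHL→FMN adds N → {B, C, E, F, H, L, M, N}.
Any other superkey contains one of these as a subset, so there are no further candidate keys.

{E, L}; {B, E, M}; {E, F, M}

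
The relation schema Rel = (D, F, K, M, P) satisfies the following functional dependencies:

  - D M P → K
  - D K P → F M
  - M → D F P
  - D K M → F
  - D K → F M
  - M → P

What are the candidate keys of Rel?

{M}⁺: M→DFP adds D, F, P; DMP→K adds K → {D, F, K, M, P}.
{D, K}⁺: DK→FM adds F, M; M→P adds P → {D, F, K, M, P}. Minimal: {K}⁺ = {K}; {D}⁺ = {D} — none reach the full schema.
Any other superkey contains one of these as a subset, so there are no further candidate keys.

{M}, {D, K}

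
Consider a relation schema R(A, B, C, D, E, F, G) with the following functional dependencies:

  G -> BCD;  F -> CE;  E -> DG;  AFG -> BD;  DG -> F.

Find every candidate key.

AE, AF, AG

Attribute A never appears on the right-hand side of any dependency, so A must belong to every candidate key.
{A}⁺ = {A}, which is not all of the schema, so we must add further attributes.
{A, E}⁺: E→DG adds D, G; DG→F adds F; G→BCD adds B, C → {A, B, C, D, E, F, G}. Minimal: {E}⁺ = {B, C, D, E, F, G}; {A}⁺ = {A} — none reach the full schema.
{A, F}⁺: F→CE adds C, E; E→DG adds D, G; AFG→BD adds B → {A, B, C, D, E, F, G}. Minimal: {F}⁺ = {B, C, D, E, F, G}; {A}⁺ = {A} — none reach the full schema.
{A, G}⁺: G→BCD adds B, C, D; DG→F adds F; F→CE adds E → {A, B, C, D, E, F, G}. Minimal: {G}⁺ = {B, C, D, E, F, G}; {A}⁺ = {A} — none reach the full schema.
Any other superkey contains one of these as a subset, so there are no further candidate keys.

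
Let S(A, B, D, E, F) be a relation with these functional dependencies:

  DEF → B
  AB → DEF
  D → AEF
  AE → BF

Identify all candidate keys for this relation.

{D}, {A, B}, {A, E}

{D}⁺: D→AEF adds A, E, F; AE→BF adds B → {A, B, D, E, F}.
{A, B}⁺: AB→DEF adds D, E, F → {A, B, D, E, F}. Minimal: {B}⁺ = {B}; {A}⁺ = {A} — none reach the full schema.
{A, E}⁺: AE→BF adds B, F; AB→DEF adds D → {A, B, D, E, F}. Minimal: {E}⁺ = {E}; {A}⁺ = {A} — none reach the full schema.
Any other superkey contains one of these as a subset, so there are no further candidate keys.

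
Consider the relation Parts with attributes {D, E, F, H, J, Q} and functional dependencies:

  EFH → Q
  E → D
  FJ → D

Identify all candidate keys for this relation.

Attributes E, F, H, J never appear on any right-hand side, so every candidate key must contain {E, F, H, J}.
{E, F, H, J}⁺ = {D, E, F, H, J, Q}, which is all of the schema, so {E, F, H, J} is the only candidate key.

(E, F, H, J)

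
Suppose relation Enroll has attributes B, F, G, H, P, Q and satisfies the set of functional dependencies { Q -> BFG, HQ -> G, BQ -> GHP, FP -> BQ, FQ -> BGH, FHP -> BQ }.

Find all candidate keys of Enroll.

{Q}⁺: Q→BFG adds B, F, G; BQ→GHP adds H, P → {B, F, G, H, P, Q}.
{F, P}⁺: FP→BQ adds B, Q; FQ→BGH adds G, H → {B, F, G, H, P, Q}. Minimal: {P}⁺ = {P}; {F}⁺ = {F} — none reach the full schema.
Any other superkey contains one of these as a subset, so there are no further candidate keys.

Q; FP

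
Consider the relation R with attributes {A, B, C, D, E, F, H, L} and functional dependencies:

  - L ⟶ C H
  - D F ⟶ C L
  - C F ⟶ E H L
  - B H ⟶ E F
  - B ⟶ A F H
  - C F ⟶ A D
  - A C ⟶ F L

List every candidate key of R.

Attribute B never appears on the right-hand side of any dependency, so B must belong to every candidate key.
{B}⁺ = {A, B, E, F, H}, which is not all of the schema, so we must add further attributes.
{B, C}⁺: B→AFH adds A, F, H; CF→AD adds D; AC→FL adds L; CF→EHL adds E → {A, B, C, D, E, F, H, L}.
{B, D}⁺: B→AFH adds A, F, H; DF→CL adds C, L; CF→EHL adds E → {A, B, C, D, E, F, H, L}.
{B, L}⁺: L→CH adds C, H; BH→EF adds E, F; B→AFH adds A; CF→AD adds D → {A, B, C, D, E, F, H, L}.
Any other superkey contains one of these as a subset, so there are no further candidate keys.

(B, C), (B, D), (B, L)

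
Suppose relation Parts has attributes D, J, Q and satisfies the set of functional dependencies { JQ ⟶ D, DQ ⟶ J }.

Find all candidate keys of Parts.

{D, Q}, {J, Q}

Attribute Q never appears on the right-hand side of any dependency, so Q must belong to every candidate key.
{Q}⁺ = {Q}, which is not all of the schema, so we must add further attributes.
{D, Q}⁺: DQ→J adds J → {D, J, Q}.
{J, Q}⁺: JQ→D adds D → {D, J, Q}.
Any other superkey contains one of these as a subset, so there are no further candidate keys.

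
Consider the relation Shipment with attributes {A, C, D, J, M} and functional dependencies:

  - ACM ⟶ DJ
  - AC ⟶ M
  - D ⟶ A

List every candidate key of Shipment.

(A, C), (C, D)

Attribute C never appears on the right-hand side of any dependency, so C must belong to every candidate key.
{C}⁺ = {C}, which is not all of the schema, so we must add further attributes.
{A, C}⁺: AC→M adds M; ACM→DJ adds D, J → {A, C, D, J, M}. Minimal: {C}⁺ = {C}; {A}⁺ = {A} — none reach the full schema.
{C, D}⁺: D→A adds A; AC→M adds M; ACM→DJ adds J → {A, C, D, J, M}. Minimal: {D}⁺ = {A, D}; {C}⁺ = {C} — none reach the full schema.
Any other superkey contains one of these as a subset, so there are no further candidate keys.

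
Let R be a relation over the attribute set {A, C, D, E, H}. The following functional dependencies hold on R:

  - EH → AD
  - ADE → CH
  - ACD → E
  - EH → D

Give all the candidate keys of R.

{E, H}; {A, C, D}; {A, D, E}

{E, H}⁺: EH→AD adds A, D; ADE→CH adds C → {A, C, D, E, H}. Minimal: {H}⁺ = {H}; {E}⁺ = {E} — none reach the full schema.
{A, C, D}⁺: ACD→E adds E; ADE→CH adds H → {A, C, D, E, H}. Minimal: {C, D}⁺ = {C, D}; {A, D}⁺ = {A, D}; {A, C}⁺ = {A, C} — none reach the full schema.
{A, D, E}⁺: ADE→CH adds C, H → {A, C, D, E, H}. Minimal: {D, E}⁺ = {D, E}; {A, E}⁺ = {A, E}; {A, D}⁺ = {A, D} — none reach the full schema.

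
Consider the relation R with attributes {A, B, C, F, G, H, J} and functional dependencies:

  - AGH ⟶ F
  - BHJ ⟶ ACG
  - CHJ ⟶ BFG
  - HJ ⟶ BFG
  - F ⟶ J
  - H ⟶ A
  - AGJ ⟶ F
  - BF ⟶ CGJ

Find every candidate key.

(F, H), (G, H), (H, J)

{F, H}⁺: F→J adds J; H→A adds A; HJ→BFG adds B, G; BF→CGJ adds C → {A, B, C, F, G, H, J}. Minimal: {H}⁺ = {A, H}; {F}⁺ = {F, J} — none reach the full schema.
{G, H}⁺: H→A adds A; AGH→F adds F; F→J adds J; HJ→BFG adds B; BF→CGJ adds C → {A, B, C, F, G, H, J}. Minimal: {H}⁺ = {A, H}; {G}⁺ = {G} — none reach the full schema.
{H, J}⁺: HJ→BFG adds B, F, G; H→A adds A; BF→CGJ adds C → {A, B, C, F, G, H, J}. Minimal: {J}⁺ = {J}; {H}⁺ = {A, H} — none reach the full schema.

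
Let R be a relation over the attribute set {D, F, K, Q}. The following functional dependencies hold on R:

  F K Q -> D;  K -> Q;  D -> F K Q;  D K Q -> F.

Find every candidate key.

{D}⁺: D→FKQ adds F, K, Q → {D, F, K, Q}.
{F, K}⁺: K→Q adds Q; FKQ→D adds D → {D, F, K, Q}. Minimal: {K}⁺ = {K, Q}; {F}⁺ = {F} — none reach the full schema.

D; FK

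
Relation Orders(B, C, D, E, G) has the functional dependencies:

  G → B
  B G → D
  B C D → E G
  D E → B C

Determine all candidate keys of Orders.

{C, G}⁺: G→B adds B; BG→D adds D; BCD→EG adds E → {B, C, D, E, G}.
{D, E}⁺: DE→BC adds B, C; BCD→EG adds G → {B, C, D, E, G}.
{E, G}⁺: G→B adds B; BG→D adds D; DE→BC adds C → {B, C, D, E, G}.
{B, C, D}⁺: BCD→EG adds E, G → {B, C, D, E, G}.
Any other superkey contains one of these as a subset, so there are no further candidate keys.

{C, G}; {D, E}; {E, G}; {B, C, D}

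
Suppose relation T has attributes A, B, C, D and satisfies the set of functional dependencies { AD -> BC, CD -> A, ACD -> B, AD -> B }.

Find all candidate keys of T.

AD, CD

Attribute D never appears on the right-hand side of any dependency, so D must belong to every candidate key.
{D}⁺ = {D}, which is not all of the schema, so we must add further attributes.
{A, D}⁺: AD→BC adds B, C → {A, B, C, D}. Minimal: {D}⁺ = {D}; {A}⁺ = {A} — none reach the full schema.
{C, D}⁺: CD→A adds A; ACD→B adds B → {A, B, C, D}. Minimal: {D}⁺ = {D}; {C}⁺ = {C} — none reach the full schema.
Any other superkey contains one of these as a subset, so there are no further candidate keys.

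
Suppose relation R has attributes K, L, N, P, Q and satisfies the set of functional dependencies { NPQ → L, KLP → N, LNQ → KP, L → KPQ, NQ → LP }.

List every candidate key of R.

L, NQ

{L}⁺: L→KPQ adds K, P, Q; KLP→N adds N → {K, L, N, P, Q}.
{N, Q}⁺: NQ→LP adds L, P; LNQ→KP adds K → {K, L, N, P, Q}. Minimal: {Q}⁺ = {Q}; {N}⁺ = {N} — none reach the full schema.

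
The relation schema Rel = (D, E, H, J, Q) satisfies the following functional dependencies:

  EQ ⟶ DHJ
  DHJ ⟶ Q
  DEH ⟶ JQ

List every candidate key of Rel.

{E, Q}, {D, E, H}

Attribute E never appears on the right-hand side of any dependency, so E must belong to every candidate key.
{E}⁺ = {E}, which is not all of the schema, so we must add further attributes.
{E, Q}⁺: EQ→DHJ adds D, H, J → {D, E, H, J, Q}.
{D, E, H}⁺: DEH→JQ adds J, Q → {D, E, H, J, Q}.
Any other superkey contains one of these as a subset, so there are no further candidate keys.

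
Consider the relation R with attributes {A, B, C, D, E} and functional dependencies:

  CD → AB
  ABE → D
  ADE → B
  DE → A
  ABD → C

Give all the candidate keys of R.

DE, ABE

Attribute E never appears on the right-hand side of any dependency, so E must belong to every candidate key.
{E}⁺ = {E}, which is not all of the schema, so we must add further attributes.
{D, E}⁺: DE→A adds A; ADE→B adds B; ABD→C adds C → {A, B, C, D, E}. Minimal: {E}⁺ = {E}; {D}⁺ = {D} — none reach the full schema.
{A, B, E}⁺: ABE→D adds D; ABD→C adds C → {A, B, C, D, E}. Minimal: {B, E}⁺ = {B, E}; {A, E}⁺ = {A, E}; {A, B}⁺ = {A, B} — none reach the full schema.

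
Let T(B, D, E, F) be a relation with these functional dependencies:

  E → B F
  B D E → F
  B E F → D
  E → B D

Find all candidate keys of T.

{E}

{E}⁺: E→BF adds B, F; BEF→D adds D → {B, D, E, F}.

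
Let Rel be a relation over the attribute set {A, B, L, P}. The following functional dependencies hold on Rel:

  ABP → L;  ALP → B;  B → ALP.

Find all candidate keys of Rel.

{B}⁺: B→ALP adds A, L, P → {A, B, L, P}.
{A, L, P}⁺: ALP→B adds B → {A, B, L, P}.
Any other superkey contains one of these as a subset, so there are no further candidate keys.

{B}, {A, L, P}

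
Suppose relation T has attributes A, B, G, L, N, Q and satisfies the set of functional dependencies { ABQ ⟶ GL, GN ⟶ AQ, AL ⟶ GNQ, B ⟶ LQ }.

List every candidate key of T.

AB, BGN

{A, B}⁺: B→LQ adds L, Q; ABQ→GL adds G; AL→GNQ adds N → {A, B, G, L, N, Q}. Minimal: {B}⁺ = {B, L, Q}; {A}⁺ = {A} — none reach the full schema.
{B, G, N}⁺: GN→AQ adds A, Q; B→LQ adds L → {A, B, G, L, N, Q}. Minimal: {G, N}⁺ = {A, G, N, Q}; {B, N}⁺ = {B, L, N, Q}; {B, G}⁺ = {B, G, L, Q} — none reach the full schema.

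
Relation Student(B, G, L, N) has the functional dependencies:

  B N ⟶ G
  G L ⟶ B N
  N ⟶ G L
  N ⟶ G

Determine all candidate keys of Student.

N; GL

{N}⁺: N→GL adds G, L; GL→BN adds B → {B, G, L, N}.
{G, L}⁺: GL→BN adds B, N → {B, G, L, N}. Minimal: {L}⁺ = {L}; {G}⁺ = {G} — none reach the full schema.
Any other superkey contains one of these as a subset, so there are no further candidate keys.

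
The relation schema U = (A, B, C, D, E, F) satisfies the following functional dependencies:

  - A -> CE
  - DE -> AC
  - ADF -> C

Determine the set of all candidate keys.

{A, B, D, F}, {B, D, E, F}

Attributes B, D, F never appear on any right-hand side, so every candidate key must contain {B, D, F}.
{B, D, F}⁺ = {B, D, F}, which is not all of the schema, so we must add further attributes.
{A, B, D, F}⁺: A→CE adds C, E → {A, B, C, D, E, F}. Minimal: {B, D, F}⁺ = {B, D, F}; {A, D, F}⁺ = {A, C, D, E, F}; {A, B, F}⁺ = {A, B, C, E, F}; … — none reach the full schema.
{B, D, E, F}⁺: DE→AC adds A, C → {A, B, C, D, E, F}. Minimal: {D, E, F}⁺ = {A, C, D, E, F}; {B, E, F}⁺ = {B, E, F}; {B, D, F}⁺ = {B, D, F}; … — none reach the full schema.
Any other superkey contains one of these as a subset, so there are no further candidate keys.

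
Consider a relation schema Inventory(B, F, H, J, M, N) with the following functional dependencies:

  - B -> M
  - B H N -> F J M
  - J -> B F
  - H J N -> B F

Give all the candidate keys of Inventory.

Attributes H, N never appear on any right-hand side, so every candidate key must contain {H, N}.
{H, N}⁺ = {H, N}, which is not all of the schema, so we must add further attributes.
{B, H, N}⁺: B→M adds M; BHN→FJM adds F, J → {B, F, H, J, M, N}. Minimal: {H, N}⁺ = {H, N}; {B, N}⁺ = {B, M, N}; {B, H}⁺ = {B, H, M} — none reach the full schema.
{H, J, N}⁺: J→BF adds B, F; B→M adds M → {B, F, H, J, M, N}. Minimal: {J, N}⁺ = {B, F, J, M, N}; {H, N}⁺ = {H, N}; {H, J}⁺ = {B, F, H, J, M} — none reach the full schema.
Any other superkey contains one of these as a subset, so there are no further candidate keys.

{B, H, N}, {H, J, N}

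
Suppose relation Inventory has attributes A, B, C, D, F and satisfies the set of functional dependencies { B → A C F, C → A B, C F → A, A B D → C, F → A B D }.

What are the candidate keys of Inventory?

{B}, {C}, {F}

{B}⁺: B→ACF adds A, C, F; F→ABD adds D → {A, B, C, D, F}.
{C}⁺: C→AB adds A, B; B→ACF adds F; F→ABD adds D → {A, B, C, D, F}.
{F}⁺: F→ABD adds A, B, D; B→ACF adds C → {A, B, C, D, F}.
Any other superkey contains one of these as a subset, so there are no further candidate keys.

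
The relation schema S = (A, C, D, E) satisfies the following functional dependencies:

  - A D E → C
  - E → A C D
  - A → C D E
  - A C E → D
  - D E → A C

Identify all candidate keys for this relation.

{A}⁺: A→CDE adds C, D, E → {A, C, D, E}.
{E}⁺: E→ACD adds A, C, D → {A, C, D, E}.

{A}, {E}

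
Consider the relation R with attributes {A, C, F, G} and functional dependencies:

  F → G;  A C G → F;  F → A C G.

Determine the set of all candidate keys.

{F}⁺: F→G adds G; F→ACG adds A, C → {A, C, F, G}.
{A, C, G}⁺: ACG→F adds F → {A, C, F, G}.
Any other superkey contains one of these as a subset, so there are no further candidate keys.

{F}, {A, C, G}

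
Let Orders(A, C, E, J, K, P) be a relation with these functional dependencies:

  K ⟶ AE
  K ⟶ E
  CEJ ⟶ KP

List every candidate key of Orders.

CEJ, CJK

Attributes C, J never appear on any right-hand side, so every candidate key must contain {C, J}.
{C, J}⁺ = {C, J}, which is not all of the schema, so we must add further attributes.
{C, E, J}⁺: CEJ→KP adds K, P; K→AE adds A → {A, C, E, J, K, P}. Minimal: {E, J}⁺ = {E, J}; {C, J}⁺ = {C, J}; {C, E}⁺ = {C, E} — none reach the full schema.
{C, J, K}⁺: K→AE adds A, E; CEJ→KP adds P → {A, C, E, J, K, P}. Minimal: {J, K}⁺ = {A, E, J, K}; {C, K}⁺ = {A, C, E, K}; {C, J}⁺ = {C, J} — none reach the full schema.
Any other superkey contains one of these as a subset, so there are no further candidate keys.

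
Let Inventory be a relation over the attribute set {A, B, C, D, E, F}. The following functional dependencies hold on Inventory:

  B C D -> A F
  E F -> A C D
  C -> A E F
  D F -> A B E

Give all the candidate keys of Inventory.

C; DF; EF

{C}⁺: C→AEF adds A, E, F; EF→ACD adds D; DF→ABE adds B → {A, B, C, D, E, F}.
{D, F}⁺: DF→ABE adds A, B, E; EF→ACD adds C → {A, B, C, D, E, F}. Minimal: {F}⁺ = {F}; {D}⁺ = {D} — none reach the full schema.
{E, F}⁺: EF→ACD adds A, C, D; DF→ABE adds B → {A, B, C, D, E, F}. Minimal: {F}⁺ = {F}; {E}⁺ = {E} — none reach the full schema.
Any other superkey contains one of these as a subset, so there are no further candidate keys.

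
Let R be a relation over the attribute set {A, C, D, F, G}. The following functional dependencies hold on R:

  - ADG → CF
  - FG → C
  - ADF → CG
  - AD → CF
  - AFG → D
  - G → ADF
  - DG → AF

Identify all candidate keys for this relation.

G; AD

{G}⁺: G→ADF adds A, D, F; ADG→CF adds C → {A, C, D, F, G}.
{A, D}⁺: AD→CF adds C, F; ADF→CG adds G → {A, C, D, F, G}. Minimal: {D}⁺ = {D}; {A}⁺ = {A} — none reach the full schema.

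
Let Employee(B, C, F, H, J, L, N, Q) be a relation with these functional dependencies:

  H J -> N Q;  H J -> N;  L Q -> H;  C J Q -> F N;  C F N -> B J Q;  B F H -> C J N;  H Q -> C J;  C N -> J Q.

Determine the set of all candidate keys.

(L, Q), (C, L, N), (H, J, L), (B, F, H, L)

Attribute L never appears on the right-hand side of any dependency, so L must belong to every candidate key.
{L}⁺ = {L}, which is not all of the schema, so we must add further attributes.
{L, Q}⁺: LQ→H adds H; HQ→CJ adds C, J; HJ→NQ adds N; CJQ→FN adds F; CFN→BJQ adds B → {B, C, F, H, J, L, N, Q}. Minimal: {Q}⁺ = {Q}; {L}⁺ = {L} — none reach the full schema.
{C, L, N}⁺: CN→JQ adds J, Q; LQ→H adds H; CJQ→FN adds F; CFN→BJQ adds B → {B, C, F, H, J, L, N, Q}. Minimal: {L, N}⁺ = {L, N}; {C, N}⁺ = {B, C, F, J, N, Q}; {C, L}⁺ = {C, L} — none reach the full schema.
{H, J, L}⁺: HJ→NQ adds N, Q; HQ→CJ adds C; CJQ→FN adds F; CFN→BJQ adds B → {B, C, F, H, J, L, N, Q}. Minimal: {J, L}⁺ = {J, L}; {H, L}⁺ = {H, L}; {H, J}⁺ = {B, C, F, H, J, N, Q} — none reach the full schema.
{B, F, H, L}⁺: BFH→CJN adds C, J, N; CN→JQ adds Q → {B, C, F, H, J, L, N, Q}. Minimal: {F, H, L}⁺ = {F, H, L}; {B, H, L}⁺ = {B, H, L}; {B, F, L}⁺ = {B, F, L}; … — none reach the full schema.
Any other superkey contains one of these as a subset, so there are no further candidate keys.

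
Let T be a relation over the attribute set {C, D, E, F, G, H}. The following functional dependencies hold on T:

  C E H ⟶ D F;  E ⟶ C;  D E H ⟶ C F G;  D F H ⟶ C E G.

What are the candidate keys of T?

Attribute H never appears on the right-hand side of any dependency, so H must belong to every candidate key.
{H}⁺ = {H}, which is not all of the schema, so we must add further attributes.
{E, H}⁺: E→C adds C; CEH→DF adds D, F; DEH→CFG adds G → {C, D, E, F, G, H}. Minimal: {H}⁺ = {H}; {E}⁺ = {C, E} — none reach the full schema.
{D, F, H}⁺: DFH→CEG adds C, E, G → {C, D, E, F, G, H}. Minimal: {F, H}⁺ = {F, H}; {D, H}⁺ = {D, H}; {D, F}⁺ = {D, F} — none reach the full schema.

EH, DFH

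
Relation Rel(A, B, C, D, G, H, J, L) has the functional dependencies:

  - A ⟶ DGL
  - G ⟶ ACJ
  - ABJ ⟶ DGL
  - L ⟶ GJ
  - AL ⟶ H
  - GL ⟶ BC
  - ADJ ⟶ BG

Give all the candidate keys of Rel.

{A}, {G}, {L}

{A}⁺: A→DGL adds D, G, L; G→ACJ adds C, J; AL→H adds H; GL→BC adds B → {A, B, C, D, G, H, J, L}.
{G}⁺: G→ACJ adds A, C, J; A→DGL adds D, L; AL→H adds H; GL→BC adds B → {A, B, C, D, G, H, J, L}.
{L}⁺: L→GJ adds G, J; GL→BC adds B, C; G→ACJ adds A; ABJ→DGL adds D; AL→H adds H → {A, B, C, D, G, H, J, L}.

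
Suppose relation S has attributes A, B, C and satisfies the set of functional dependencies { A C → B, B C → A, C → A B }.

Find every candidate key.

C

Attribute C never appears on the right-hand side of any dependency, so C must belong to every candidate key.
{C}⁺ = {A, B, C}, which is all of the schema, so {C} is the only candidate key.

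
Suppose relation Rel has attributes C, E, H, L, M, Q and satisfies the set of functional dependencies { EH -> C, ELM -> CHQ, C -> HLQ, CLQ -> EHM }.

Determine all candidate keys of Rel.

{C}, {E, H}, {E, L, M}

{C}⁺: C→HLQ adds H, L, Q; CLQ→EHM adds E, M → {C, E, H, L, M, Q}.
{E, H}⁺: EH→C adds C; C→HLQ adds L, Q; CLQ→EHM adds M → {C, E, H, L, M, Q}. Minimal: {H}⁺ = {H}; {E}⁺ = {E} — none reach the full schema.
{E, L, M}⁺: ELM→CHQ adds C, H, Q → {C, E, H, L, M, Q}. Minimal: {L, M}⁺ = {L, M}; {E, M}⁺ = {E, M}; {E, L}⁺ = {E, L} — none reach the full schema.
Any other superkey contains one of these as a subset, so there are no further candidate keys.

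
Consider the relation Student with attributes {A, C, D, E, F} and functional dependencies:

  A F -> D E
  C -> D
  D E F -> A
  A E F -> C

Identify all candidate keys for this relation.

Attribute F never appears on the right-hand side of any dependency, so F must belong to every candidate key.
{F}⁺ = {F}, which is not all of the schema, so we must add further attributes.
{A, F}⁺: AF→DE adds D, E; AEF→C adds C → {A, C, D, E, F}. Minimal: {F}⁺ = {F}; {A}⁺ = {A} — none reach the full schema.
{C, E, F}⁺: C→D adds D; DEF→A adds A → {A, C, D, E, F}. Minimal: {E, F}⁺ = {E, F}; {C, F}⁺ = {C, D, F}; {C, E}⁺ = {C, D, E} — none reach the full schema.
{D, E, F}⁺: DEF→A adds A; AEF→C adds C → {A, C, D, E, F}. Minimal: {E, F}⁺ = {E, F}; {D, F}⁺ = {D, F}; {D, E}⁺ = {D, E} — none reach the full schema.
Any other superkey contains one of these as a subset, so there are no further candidate keys.

(A, F), (C, E, F), (D, E, F)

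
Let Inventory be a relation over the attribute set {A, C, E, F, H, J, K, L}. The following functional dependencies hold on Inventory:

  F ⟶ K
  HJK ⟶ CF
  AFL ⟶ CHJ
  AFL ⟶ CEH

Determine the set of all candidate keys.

Attributes A, L never appear on any right-hand side, so every candidate key must contain {A, L}.
{A, L}⁺ = {A, L}, which is not all of the schema, so we must add further attributes.
{A, F, L}⁺: F→K adds K; AFL→CHJ adds C, H, J; AFL→CEH adds E → {A, C, E, F, H, J, K, L}.
{A, H, J, K, L}⁺: HJK→CF adds C, F; AFL→CEH adds E → {A, C, E, F, H, J, K, L}.

(A, F, L), (A, H, J, K, L)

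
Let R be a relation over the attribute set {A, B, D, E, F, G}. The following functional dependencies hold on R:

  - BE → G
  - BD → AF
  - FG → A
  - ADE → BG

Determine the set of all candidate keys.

Attributes D, E never appear on any right-hand side, so every candidate key must contain {D, E}.
{D, E}⁺ = {D, E}, which is not all of the schema, so we must add further attributes.
{A, D, E}⁺: ADE→BG adds B, G; BD→AF adds F → {A, B, D, E, F, G}. Minimal: {D, E}⁺ = {D, E}; {A, E}⁺ = {A, E}; {A, D}⁺ = {A, D} — none reach the full schema.
{B, D, E}⁺: BE→G adds G; BD→AF adds A, F → {A, B, D, E, F, G}. Minimal: {D, E}⁺ = {D, E}; {B, E}⁺ = {B, E, G}; {B, D}⁺ = {A, B, D, F} — none reach the full schema.
{D, E, F, G}⁺: FG→A adds A; ADE→BG adds B → {A, B, D, E, F, G}. Minimal: {E, F, G}⁺ = {A, E, F, G}; {D, F, G}⁺ = {A, D, F, G}; {D, E, G}⁺ = {D, E, G}; … — none reach the full schema.

ADE; BDE; DEFG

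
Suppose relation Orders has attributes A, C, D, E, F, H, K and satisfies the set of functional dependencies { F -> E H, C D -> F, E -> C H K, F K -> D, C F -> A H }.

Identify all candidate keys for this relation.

{F}, {C, D}, {D, E}

{F}⁺: F→EH adds E, H; E→CHK adds C, K; FK→D adds D; CF→AH adds A → {A, C, D, E, F, H, K}.
{C, D}⁺: CD→F adds F; CF→AH adds A, H; F→EH adds E; E→CHK adds K → {A, C, D, E, F, H, K}.
{D, E}⁺: E→CHK adds C, H, K; CD→F adds F; CF→AH adds A → {A, C, D, E, F, H, K}.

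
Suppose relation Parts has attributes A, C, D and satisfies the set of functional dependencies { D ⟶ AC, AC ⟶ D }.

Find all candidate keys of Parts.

{D}, {A, C}

{D}⁺: D→AC adds A, C → {A, C, D}.
{A, C}⁺: AC→D adds D → {A, C, D}. Minimal: {C}⁺ = {C}; {A}⁺ = {A} — none reach the full schema.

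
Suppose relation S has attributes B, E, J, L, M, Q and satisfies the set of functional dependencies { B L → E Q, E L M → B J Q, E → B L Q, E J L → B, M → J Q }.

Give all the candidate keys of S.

(E, M); (B, L, M)

Attribute M never appears on the right-hand side of any dependency, so M must belong to every candidate key.
{M}⁺ = {J, M, Q}, which is not all of the schema, so we must add further attributes.
{E, M}⁺: E→BLQ adds B, L, Q; M→JQ adds J → {B, E, J, L, M, Q}. Minimal: {M}⁺ = {J, M, Q}; {E}⁺ = {B, E, L, Q} — none reach the full schema.
{B, L, M}⁺: BL→EQ adds E, Q; ELM→BJQ adds J → {B, E, J, L, M, Q}. Minimal: {L, M}⁺ = {J, L, M, Q}; {B, M}⁺ = {B, J, M, Q}; {B, L}⁺ = {B, E, L, Q} — none reach the full schema.
Any other superkey contains one of these as a subset, so there are no further candidate keys.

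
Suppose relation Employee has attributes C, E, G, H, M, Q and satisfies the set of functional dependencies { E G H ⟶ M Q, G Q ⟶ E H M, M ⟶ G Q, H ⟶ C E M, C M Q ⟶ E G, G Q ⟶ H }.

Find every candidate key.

{H}⁺: H→CEM adds C, E, M; M→GQ adds G, Q → {C, E, G, H, M, Q}.
{M}⁺: M→GQ adds G, Q; GQ→H adds H; GQ→EHM adds E; H→CEM adds C → {C, E, G, H, M, Q}.
{G, Q}⁺: GQ→EHM adds E, H, M; H→CEM adds C → {C, E, G, H, M, Q}. Minimal: {Q}⁺ = {Q}; {G}⁺ = {G} — none reach the full schema.
Any other superkey contains one of these as a subset, so there are no further candidate keys.

(H); (M); (G, Q)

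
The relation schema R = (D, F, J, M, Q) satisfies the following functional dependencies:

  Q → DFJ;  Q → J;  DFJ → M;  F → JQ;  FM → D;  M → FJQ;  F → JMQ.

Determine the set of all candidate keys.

{F}⁺: F→JQ adds J, Q; F→JMQ adds M; Q→DFJ adds D → {D, F, J, M, Q}.
{M}⁺: M→FJQ adds F, J, Q; Q→DFJ adds D → {D, F, J, M, Q}.
{Q}⁺: Q→DFJ adds D, F, J; DFJ→M adds M → {D, F, J, M, Q}.

{F}, {M}, {Q}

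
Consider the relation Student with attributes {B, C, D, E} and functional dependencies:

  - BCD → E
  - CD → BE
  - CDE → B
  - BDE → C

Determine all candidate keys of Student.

{C, D}, {B, D, E}

Attribute D never appears on the right-hand side of any dependency, so D must belong to every candidate key.
{D}⁺ = {D}, which is not all of the schema, so we must add further attributes.
{C, D}⁺: CD→BE adds B, E → {B, C, D, E}. Minimal: {D}⁺ = {D}; {C}⁺ = {C} — none reach the full schema.
{B, D, E}⁺: BDE→C adds C → {B, C, D, E}. Minimal: {D, E}⁺ = {D, E}; {B, E}⁺ = {B, E}; {B, D}⁺ = {B, D} — none reach the full schema.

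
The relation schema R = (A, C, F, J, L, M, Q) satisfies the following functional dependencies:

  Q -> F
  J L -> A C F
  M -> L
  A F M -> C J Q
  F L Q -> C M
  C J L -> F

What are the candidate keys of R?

{J, M}⁺: M→L adds L; JL→ACF adds A, C, F; AFM→CJQ adds Q → {A, C, F, J, L, M, Q}. Minimal: {M}⁺ = {L, M}; {J}⁺ = {J} — none reach the full schema.
{A, F, M}⁺: M→L adds L; AFM→CJQ adds C, J, Q → {A, C, F, J, L, M, Q}. Minimal: {F, M}⁺ = {F, L, M}; {A, M}⁺ = {A, L, M}; {A, F}⁺ = {A, F} — none reach the full schema.
{A, L, Q}⁺: Q→F adds F; FLQ→CM adds C, M; AFM→CJQ adds J → {A, C, F, J, L, M, Q}. Minimal: {L, Q}⁺ = {C, F, L, M, Q}; {A, Q}⁺ = {A, F, Q}; {A, L}⁺ = {A, L} — none reach the full schema.
{A, M, Q}⁺: Q→F adds F; M→L adds L; AFM→CJQ adds C, J → {A, C, F, J, L, M, Q}. Minimal: {M, Q}⁺ = {C, F, L, M, Q}; {A, Q}⁺ = {A, F, Q}; {A, M}⁺ = {A, L, M} — none reach the full schema.
{J, L, Q}⁺: Q→F adds F; JL→ACF adds A, C; FLQ→CM adds M → {A, C, F, J, L, M, Q}. Minimal: {L, Q}⁺ = {C, F, L, M, Q}; {J, Q}⁺ = {F, J, Q}; {J, L}⁺ = {A, C, F, J, L} — none reach the full schema.

{J, M}, {A, F, M}, {A, L, Q}, {A, M, Q}, {J, L, Q}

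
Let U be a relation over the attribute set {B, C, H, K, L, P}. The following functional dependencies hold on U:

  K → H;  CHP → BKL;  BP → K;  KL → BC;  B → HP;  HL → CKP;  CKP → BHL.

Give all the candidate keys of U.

{B, C}⁺: B→HP adds H, P; CHP→BKL adds K, L → {B, C, H, K, L, P}. Minimal: {C}⁺ = {C}; {B}⁺ = {B, H, K, P} — none reach the full schema.
{B, L}⁺: B→HP adds H, P; HL→CKP adds C, K → {B, C, H, K, L, P}. Minimal: {L}⁺ = {L}; {B}⁺ = {B, H, K, P} — none reach the full schema.
{H, L}⁺: HL→CKP adds C, K, P; CKP→BHL adds B → {B, C, H, K, L, P}. Minimal: {L}⁺ = {L}; {H}⁺ = {H} — none reach the full schema.
{K, L}⁺: K→H adds H; KL→BC adds B, C; B→HP adds P → {B, C, H, K, L, P}. Minimal: {L}⁺ = {L}; {K}⁺ = {H, K} — none reach the full schema.
{C, H, P}⁺: CHP→BKL adds B, K, L → {B, C, H, K, L, P}. Minimal: {H, P}⁺ = {H, P}; {C, P}⁺ = {C, P}; {C, H}⁺ = {C, H} — none reach the full schema.
{C, K, P}⁺: K→H adds H; CHP→BKL adds B, L → {B, C, H, K, L, P}. Minimal: {K, P}⁺ = {H, K, P}; {C, P}⁺ = {C, P}; {C, K}⁺ = {C, H, K} — none reach the full schema.
Any other superkey contains one of these as a subset, so there are no further candidate keys.

(B, C), (B, L), (H, L), (K, L), (C, H, P), (C, K, P)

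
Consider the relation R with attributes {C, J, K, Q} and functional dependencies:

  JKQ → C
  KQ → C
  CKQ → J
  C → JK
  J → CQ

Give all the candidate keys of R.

{C}⁺: C→JK adds J, K; J→CQ adds Q → {C, J, K, Q}.
{J}⁺: J→CQ adds C, Q; C→JK adds K → {C, J, K, Q}.
{K, Q}⁺: KQ→C adds C; CKQ→J adds J → {C, J, K, Q}. Minimal: {Q}⁺ = {Q}; {K}⁺ = {K} — none reach the full schema.

C, J, KQ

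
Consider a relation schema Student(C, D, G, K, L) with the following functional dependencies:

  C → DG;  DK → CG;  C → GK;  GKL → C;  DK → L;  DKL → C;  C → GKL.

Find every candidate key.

{C}⁺: C→DG adds D, G; C→GK adds K; DK→L adds L → {C, D, G, K, L}.
{D, K}⁺: DK→CG adds C, G; DK→L adds L → {C, D, G, K, L}. Minimal: {K}⁺ = {K}; {D}⁺ = {D} — none reach the full schema.
{G, K, L}⁺: GKL→C adds C; C→DG adds D → {C, D, G, K, L}. Minimal: {K, L}⁺ = {K, L}; {G, L}⁺ = {G, L}; {G, K}⁺ = {G, K} — none reach the full schema.

{C}, {D, K}, {G, K, L}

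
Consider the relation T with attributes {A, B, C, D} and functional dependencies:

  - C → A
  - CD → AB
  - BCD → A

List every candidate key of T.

{C, D}

Attributes C, D never appear on any right-hand side, so every candidate key must contain {C, D}.
{C, D}⁺ = {A, B, C, D}, which is all of the schema, so {C, D} is the only candidate key.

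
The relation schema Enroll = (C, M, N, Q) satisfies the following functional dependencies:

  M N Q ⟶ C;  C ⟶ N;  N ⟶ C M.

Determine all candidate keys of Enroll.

{C, Q}, {N, Q}

Attribute Q never appears on the right-hand side of any dependency, so Q must belong to every candidate key.
{Q}⁺ = {Q}, which is not all of the schema, so we must add further attributes.
{C, Q}⁺: C→N adds N; N→CM adds M → {C, M, N, Q}. Minimal: {Q}⁺ = {Q}; {C}⁺ = {C, M, N} — none reach the full schema.
{N, Q}⁺: N→CM adds C, M → {C, M, N, Q}. Minimal: {Q}⁺ = {Q}; {N}⁺ = {C, M, N} — none reach the full schema.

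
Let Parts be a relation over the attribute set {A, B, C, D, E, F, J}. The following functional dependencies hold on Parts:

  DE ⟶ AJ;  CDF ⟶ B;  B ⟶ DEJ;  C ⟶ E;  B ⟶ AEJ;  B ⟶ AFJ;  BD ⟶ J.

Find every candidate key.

BC, CDF

{B, C}⁺: B→DEJ adds D, E, J; B→AEJ adds A; B→AFJ adds F → {A, B, C, D, E, F, J}. Minimal: {C}⁺ = {C, E}; {B}⁺ = {A, B, D, E, F, J} — none reach the full schema.
{C, D, F}⁺: CDF→B adds B; B→DEJ adds E, J; B→AEJ adds A → {A, B, C, D, E, F, J}. Minimal: {D, F}⁺ = {D, F}; {C, F}⁺ = {C, E, F}; {C, D}⁺ = {A, C, D, E, J} — none reach the full schema.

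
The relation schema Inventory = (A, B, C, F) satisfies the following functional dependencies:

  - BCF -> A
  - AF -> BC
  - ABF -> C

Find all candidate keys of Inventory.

{A, F}⁺: AF→BC adds B, C → {A, B, C, F}.
{B, C, F}⁺: BCF→A adds A → {A, B, C, F}.

(A, F), (B, C, F)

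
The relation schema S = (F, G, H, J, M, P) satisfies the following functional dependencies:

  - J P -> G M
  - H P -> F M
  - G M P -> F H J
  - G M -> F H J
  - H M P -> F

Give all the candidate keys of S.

Attribute P never appears on the right-hand side of any dependency, so P must belong to every candidate key.
{P}⁺ = {P}, which is not all of the schema, so we must add further attributes.
{J, P}⁺: JP→GM adds G, M; GMP→FHJ adds F, H → {F, G, H, J, M, P}.
{G, H, P}⁺: HP→FM adds F, M; GMP→FHJ adds J → {F, G, H, J, M, P}.
{G, M, P}⁺: GMP→FHJ adds F, H, J → {F, G, H, J, M, P}.

{J, P}; {G, H, P}; {G, M, P}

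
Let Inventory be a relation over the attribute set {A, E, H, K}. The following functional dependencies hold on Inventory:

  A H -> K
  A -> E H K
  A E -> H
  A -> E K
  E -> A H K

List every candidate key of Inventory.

{A}, {E}

{A}⁺: A→EHK adds E, H, K → {A, E, H, K}.
{E}⁺: E→AHK adds A, H, K → {A, E, H, K}.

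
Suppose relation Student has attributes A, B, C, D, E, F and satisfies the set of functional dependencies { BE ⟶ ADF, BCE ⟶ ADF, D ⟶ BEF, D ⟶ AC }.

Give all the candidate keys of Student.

{D}⁺: D→BEF adds B, E, F; D→AC adds A, C → {A, B, C, D, E, F}.
{B, E}⁺: BE→ADF adds A, D, F; D→AC adds C → {A, B, C, D, E, F}. Minimal: {E}⁺ = {E}; {B}⁺ = {B} — none reach the full schema.

{D}, {B, E}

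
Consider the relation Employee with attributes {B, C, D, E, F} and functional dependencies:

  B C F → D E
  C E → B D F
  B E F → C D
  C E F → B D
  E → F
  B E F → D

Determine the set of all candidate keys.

{B, E}⁺: E→F adds F; BEF→D adds D; BEF→CD adds C → {B, C, D, E, F}. Minimal: {E}⁺ = {E, F}; {B}⁺ = {B} — none reach the full schema.
{C, E}⁺: CE→BDF adds B, D, F → {B, C, D, E, F}. Minimal: {E}⁺ = {E, F}; {C}⁺ = {C} — none reach the full schema.
{B, C, F}⁺: BCF→DE adds D, E → {B, C, D, E, F}. Minimal: {C, F}⁺ = {C, F}; {B, F}⁺ = {B, F}; {B, C}⁺ = {B, C} — none reach the full schema.

BE, CE, BCF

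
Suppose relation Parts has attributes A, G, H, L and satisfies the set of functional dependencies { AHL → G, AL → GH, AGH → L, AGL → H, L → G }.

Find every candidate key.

{A, L}⁺: AL→GH adds G, H → {A, G, H, L}.
{A, G, H}⁺: AGH→L adds L → {A, G, H, L}.
Any other superkey contains one of these as a subset, so there are no further candidate keys.

(A, L), (A, G, H)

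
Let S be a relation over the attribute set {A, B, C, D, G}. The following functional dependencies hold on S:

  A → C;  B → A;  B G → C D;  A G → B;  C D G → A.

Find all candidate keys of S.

Attribute G never appears on the right-hand side of any dependency, so G must belong to every candidate key.
{G}⁺ = {G}, which is not all of the schema, so we must add further attributes.
{A, G}⁺: A→C adds C; AG→B adds B; BG→CD adds D → {A, B, C, D, G}.
{B, G}⁺: B→A adds A; BG→CD adds C, D → {A, B, C, D, G}.
{C, D, G}⁺: CDG→A adds A; AG→B adds B → {A, B, C, D, G}.
Any other superkey contains one of these as a subset, so there are no further candidate keys.

(A, G), (B, G), (C, D, G)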